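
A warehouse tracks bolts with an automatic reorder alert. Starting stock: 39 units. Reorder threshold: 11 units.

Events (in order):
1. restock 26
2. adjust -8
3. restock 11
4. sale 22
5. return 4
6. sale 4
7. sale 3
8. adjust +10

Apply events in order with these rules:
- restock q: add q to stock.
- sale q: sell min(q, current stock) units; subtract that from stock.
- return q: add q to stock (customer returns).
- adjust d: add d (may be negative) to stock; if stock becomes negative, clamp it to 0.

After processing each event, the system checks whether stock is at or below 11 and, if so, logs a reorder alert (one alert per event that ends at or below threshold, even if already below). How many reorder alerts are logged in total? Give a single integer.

Answer: 0

Derivation:
Processing events:
Start: stock = 39
  Event 1 (restock 26): 39 + 26 = 65
  Event 2 (adjust -8): 65 + -8 = 57
  Event 3 (restock 11): 57 + 11 = 68
  Event 4 (sale 22): sell min(22,68)=22. stock: 68 - 22 = 46. total_sold = 22
  Event 5 (return 4): 46 + 4 = 50
  Event 6 (sale 4): sell min(4,50)=4. stock: 50 - 4 = 46. total_sold = 26
  Event 7 (sale 3): sell min(3,46)=3. stock: 46 - 3 = 43. total_sold = 29
  Event 8 (adjust +10): 43 + 10 = 53
Final: stock = 53, total_sold = 29

Checking against threshold 11:
  After event 1: stock=65 > 11
  After event 2: stock=57 > 11
  After event 3: stock=68 > 11
  After event 4: stock=46 > 11
  After event 5: stock=50 > 11
  After event 6: stock=46 > 11
  After event 7: stock=43 > 11
  After event 8: stock=53 > 11
Alert events: []. Count = 0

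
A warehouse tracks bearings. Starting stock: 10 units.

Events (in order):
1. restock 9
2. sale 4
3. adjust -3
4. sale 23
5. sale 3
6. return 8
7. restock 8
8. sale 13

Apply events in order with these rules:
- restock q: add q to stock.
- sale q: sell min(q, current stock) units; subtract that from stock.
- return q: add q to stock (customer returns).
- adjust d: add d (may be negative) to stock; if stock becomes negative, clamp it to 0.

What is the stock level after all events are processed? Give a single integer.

Answer: 3

Derivation:
Processing events:
Start: stock = 10
  Event 1 (restock 9): 10 + 9 = 19
  Event 2 (sale 4): sell min(4,19)=4. stock: 19 - 4 = 15. total_sold = 4
  Event 3 (adjust -3): 15 + -3 = 12
  Event 4 (sale 23): sell min(23,12)=12. stock: 12 - 12 = 0. total_sold = 16
  Event 5 (sale 3): sell min(3,0)=0. stock: 0 - 0 = 0. total_sold = 16
  Event 6 (return 8): 0 + 8 = 8
  Event 7 (restock 8): 8 + 8 = 16
  Event 8 (sale 13): sell min(13,16)=13. stock: 16 - 13 = 3. total_sold = 29
Final: stock = 3, total_sold = 29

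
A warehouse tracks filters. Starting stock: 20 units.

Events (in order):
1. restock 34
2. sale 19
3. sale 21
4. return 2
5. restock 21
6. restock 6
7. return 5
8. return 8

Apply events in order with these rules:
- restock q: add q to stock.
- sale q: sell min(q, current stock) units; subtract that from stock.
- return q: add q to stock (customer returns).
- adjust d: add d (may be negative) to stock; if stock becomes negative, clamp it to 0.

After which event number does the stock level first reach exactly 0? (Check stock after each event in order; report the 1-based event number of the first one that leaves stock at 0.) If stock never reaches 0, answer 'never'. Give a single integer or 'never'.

Answer: never

Derivation:
Processing events:
Start: stock = 20
  Event 1 (restock 34): 20 + 34 = 54
  Event 2 (sale 19): sell min(19,54)=19. stock: 54 - 19 = 35. total_sold = 19
  Event 3 (sale 21): sell min(21,35)=21. stock: 35 - 21 = 14. total_sold = 40
  Event 4 (return 2): 14 + 2 = 16
  Event 5 (restock 21): 16 + 21 = 37
  Event 6 (restock 6): 37 + 6 = 43
  Event 7 (return 5): 43 + 5 = 48
  Event 8 (return 8): 48 + 8 = 56
Final: stock = 56, total_sold = 40

Stock never reaches 0.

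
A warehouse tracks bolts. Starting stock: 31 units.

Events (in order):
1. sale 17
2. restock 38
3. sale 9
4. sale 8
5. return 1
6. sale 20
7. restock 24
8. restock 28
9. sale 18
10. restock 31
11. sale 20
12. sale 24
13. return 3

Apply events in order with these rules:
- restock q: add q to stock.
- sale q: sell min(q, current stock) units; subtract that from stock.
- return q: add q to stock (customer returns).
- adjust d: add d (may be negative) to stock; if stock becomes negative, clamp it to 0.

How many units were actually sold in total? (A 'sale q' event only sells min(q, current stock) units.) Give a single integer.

Processing events:
Start: stock = 31
  Event 1 (sale 17): sell min(17,31)=17. stock: 31 - 17 = 14. total_sold = 17
  Event 2 (restock 38): 14 + 38 = 52
  Event 3 (sale 9): sell min(9,52)=9. stock: 52 - 9 = 43. total_sold = 26
  Event 4 (sale 8): sell min(8,43)=8. stock: 43 - 8 = 35. total_sold = 34
  Event 5 (return 1): 35 + 1 = 36
  Event 6 (sale 20): sell min(20,36)=20. stock: 36 - 20 = 16. total_sold = 54
  Event 7 (restock 24): 16 + 24 = 40
  Event 8 (restock 28): 40 + 28 = 68
  Event 9 (sale 18): sell min(18,68)=18. stock: 68 - 18 = 50. total_sold = 72
  Event 10 (restock 31): 50 + 31 = 81
  Event 11 (sale 20): sell min(20,81)=20. stock: 81 - 20 = 61. total_sold = 92
  Event 12 (sale 24): sell min(24,61)=24. stock: 61 - 24 = 37. total_sold = 116
  Event 13 (return 3): 37 + 3 = 40
Final: stock = 40, total_sold = 116

Answer: 116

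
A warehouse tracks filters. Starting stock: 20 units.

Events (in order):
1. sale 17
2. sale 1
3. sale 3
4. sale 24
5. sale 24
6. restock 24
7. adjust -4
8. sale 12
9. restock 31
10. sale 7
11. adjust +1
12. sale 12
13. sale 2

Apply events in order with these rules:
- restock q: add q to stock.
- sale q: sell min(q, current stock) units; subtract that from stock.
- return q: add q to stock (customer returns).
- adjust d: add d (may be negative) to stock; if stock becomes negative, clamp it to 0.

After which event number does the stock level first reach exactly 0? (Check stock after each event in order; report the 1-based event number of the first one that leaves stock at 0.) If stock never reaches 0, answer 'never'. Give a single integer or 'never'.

Answer: 3

Derivation:
Processing events:
Start: stock = 20
  Event 1 (sale 17): sell min(17,20)=17. stock: 20 - 17 = 3. total_sold = 17
  Event 2 (sale 1): sell min(1,3)=1. stock: 3 - 1 = 2. total_sold = 18
  Event 3 (sale 3): sell min(3,2)=2. stock: 2 - 2 = 0. total_sold = 20
  Event 4 (sale 24): sell min(24,0)=0. stock: 0 - 0 = 0. total_sold = 20
  Event 5 (sale 24): sell min(24,0)=0. stock: 0 - 0 = 0. total_sold = 20
  Event 6 (restock 24): 0 + 24 = 24
  Event 7 (adjust -4): 24 + -4 = 20
  Event 8 (sale 12): sell min(12,20)=12. stock: 20 - 12 = 8. total_sold = 32
  Event 9 (restock 31): 8 + 31 = 39
  Event 10 (sale 7): sell min(7,39)=7. stock: 39 - 7 = 32. total_sold = 39
  Event 11 (adjust +1): 32 + 1 = 33
  Event 12 (sale 12): sell min(12,33)=12. stock: 33 - 12 = 21. total_sold = 51
  Event 13 (sale 2): sell min(2,21)=2. stock: 21 - 2 = 19. total_sold = 53
Final: stock = 19, total_sold = 53

First zero at event 3.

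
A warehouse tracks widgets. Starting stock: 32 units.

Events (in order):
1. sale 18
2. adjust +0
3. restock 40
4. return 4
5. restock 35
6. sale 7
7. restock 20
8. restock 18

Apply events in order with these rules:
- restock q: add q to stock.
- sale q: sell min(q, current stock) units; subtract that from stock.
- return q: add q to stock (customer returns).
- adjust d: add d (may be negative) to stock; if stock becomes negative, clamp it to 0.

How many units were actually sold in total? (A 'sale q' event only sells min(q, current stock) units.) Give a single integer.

Answer: 25

Derivation:
Processing events:
Start: stock = 32
  Event 1 (sale 18): sell min(18,32)=18. stock: 32 - 18 = 14. total_sold = 18
  Event 2 (adjust +0): 14 + 0 = 14
  Event 3 (restock 40): 14 + 40 = 54
  Event 4 (return 4): 54 + 4 = 58
  Event 5 (restock 35): 58 + 35 = 93
  Event 6 (sale 7): sell min(7,93)=7. stock: 93 - 7 = 86. total_sold = 25
  Event 7 (restock 20): 86 + 20 = 106
  Event 8 (restock 18): 106 + 18 = 124
Final: stock = 124, total_sold = 25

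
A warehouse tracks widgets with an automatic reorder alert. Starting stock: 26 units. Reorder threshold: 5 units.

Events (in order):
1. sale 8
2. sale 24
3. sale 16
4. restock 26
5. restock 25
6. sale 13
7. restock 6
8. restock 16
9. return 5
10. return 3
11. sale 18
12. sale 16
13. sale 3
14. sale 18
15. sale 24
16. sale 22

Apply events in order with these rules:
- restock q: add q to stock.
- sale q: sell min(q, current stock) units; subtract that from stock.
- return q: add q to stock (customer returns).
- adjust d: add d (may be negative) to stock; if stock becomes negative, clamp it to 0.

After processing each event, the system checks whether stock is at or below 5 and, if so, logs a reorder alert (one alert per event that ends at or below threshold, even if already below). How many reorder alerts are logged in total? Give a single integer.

Answer: 4

Derivation:
Processing events:
Start: stock = 26
  Event 1 (sale 8): sell min(8,26)=8. stock: 26 - 8 = 18. total_sold = 8
  Event 2 (sale 24): sell min(24,18)=18. stock: 18 - 18 = 0. total_sold = 26
  Event 3 (sale 16): sell min(16,0)=0. stock: 0 - 0 = 0. total_sold = 26
  Event 4 (restock 26): 0 + 26 = 26
  Event 5 (restock 25): 26 + 25 = 51
  Event 6 (sale 13): sell min(13,51)=13. stock: 51 - 13 = 38. total_sold = 39
  Event 7 (restock 6): 38 + 6 = 44
  Event 8 (restock 16): 44 + 16 = 60
  Event 9 (return 5): 60 + 5 = 65
  Event 10 (return 3): 65 + 3 = 68
  Event 11 (sale 18): sell min(18,68)=18. stock: 68 - 18 = 50. total_sold = 57
  Event 12 (sale 16): sell min(16,50)=16. stock: 50 - 16 = 34. total_sold = 73
  Event 13 (sale 3): sell min(3,34)=3. stock: 34 - 3 = 31. total_sold = 76
  Event 14 (sale 18): sell min(18,31)=18. stock: 31 - 18 = 13. total_sold = 94
  Event 15 (sale 24): sell min(24,13)=13. stock: 13 - 13 = 0. total_sold = 107
  Event 16 (sale 22): sell min(22,0)=0. stock: 0 - 0 = 0. total_sold = 107
Final: stock = 0, total_sold = 107

Checking against threshold 5:
  After event 1: stock=18 > 5
  After event 2: stock=0 <= 5 -> ALERT
  After event 3: stock=0 <= 5 -> ALERT
  After event 4: stock=26 > 5
  After event 5: stock=51 > 5
  After event 6: stock=38 > 5
  After event 7: stock=44 > 5
  After event 8: stock=60 > 5
  After event 9: stock=65 > 5
  After event 10: stock=68 > 5
  After event 11: stock=50 > 5
  After event 12: stock=34 > 5
  After event 13: stock=31 > 5
  After event 14: stock=13 > 5
  After event 15: stock=0 <= 5 -> ALERT
  After event 16: stock=0 <= 5 -> ALERT
Alert events: [2, 3, 15, 16]. Count = 4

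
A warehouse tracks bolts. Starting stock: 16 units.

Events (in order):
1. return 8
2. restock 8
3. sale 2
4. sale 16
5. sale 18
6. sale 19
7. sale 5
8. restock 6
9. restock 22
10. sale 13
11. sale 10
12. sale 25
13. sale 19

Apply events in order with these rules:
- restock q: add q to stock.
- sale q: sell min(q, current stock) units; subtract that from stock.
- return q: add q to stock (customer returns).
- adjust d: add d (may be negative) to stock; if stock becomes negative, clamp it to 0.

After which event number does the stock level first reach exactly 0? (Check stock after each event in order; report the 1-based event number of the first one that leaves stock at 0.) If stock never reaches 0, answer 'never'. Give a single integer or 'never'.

Processing events:
Start: stock = 16
  Event 1 (return 8): 16 + 8 = 24
  Event 2 (restock 8): 24 + 8 = 32
  Event 3 (sale 2): sell min(2,32)=2. stock: 32 - 2 = 30. total_sold = 2
  Event 4 (sale 16): sell min(16,30)=16. stock: 30 - 16 = 14. total_sold = 18
  Event 5 (sale 18): sell min(18,14)=14. stock: 14 - 14 = 0. total_sold = 32
  Event 6 (sale 19): sell min(19,0)=0. stock: 0 - 0 = 0. total_sold = 32
  Event 7 (sale 5): sell min(5,0)=0. stock: 0 - 0 = 0. total_sold = 32
  Event 8 (restock 6): 0 + 6 = 6
  Event 9 (restock 22): 6 + 22 = 28
  Event 10 (sale 13): sell min(13,28)=13. stock: 28 - 13 = 15. total_sold = 45
  Event 11 (sale 10): sell min(10,15)=10. stock: 15 - 10 = 5. total_sold = 55
  Event 12 (sale 25): sell min(25,5)=5. stock: 5 - 5 = 0. total_sold = 60
  Event 13 (sale 19): sell min(19,0)=0. stock: 0 - 0 = 0. total_sold = 60
Final: stock = 0, total_sold = 60

First zero at event 5.

Answer: 5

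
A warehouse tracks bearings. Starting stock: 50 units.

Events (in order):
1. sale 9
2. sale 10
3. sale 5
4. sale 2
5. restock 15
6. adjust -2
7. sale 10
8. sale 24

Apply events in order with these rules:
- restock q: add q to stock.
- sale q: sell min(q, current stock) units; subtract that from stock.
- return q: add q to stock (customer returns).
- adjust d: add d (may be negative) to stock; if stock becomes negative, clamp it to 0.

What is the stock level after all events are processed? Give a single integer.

Processing events:
Start: stock = 50
  Event 1 (sale 9): sell min(9,50)=9. stock: 50 - 9 = 41. total_sold = 9
  Event 2 (sale 10): sell min(10,41)=10. stock: 41 - 10 = 31. total_sold = 19
  Event 3 (sale 5): sell min(5,31)=5. stock: 31 - 5 = 26. total_sold = 24
  Event 4 (sale 2): sell min(2,26)=2. stock: 26 - 2 = 24. total_sold = 26
  Event 5 (restock 15): 24 + 15 = 39
  Event 6 (adjust -2): 39 + -2 = 37
  Event 7 (sale 10): sell min(10,37)=10. stock: 37 - 10 = 27. total_sold = 36
  Event 8 (sale 24): sell min(24,27)=24. stock: 27 - 24 = 3. total_sold = 60
Final: stock = 3, total_sold = 60

Answer: 3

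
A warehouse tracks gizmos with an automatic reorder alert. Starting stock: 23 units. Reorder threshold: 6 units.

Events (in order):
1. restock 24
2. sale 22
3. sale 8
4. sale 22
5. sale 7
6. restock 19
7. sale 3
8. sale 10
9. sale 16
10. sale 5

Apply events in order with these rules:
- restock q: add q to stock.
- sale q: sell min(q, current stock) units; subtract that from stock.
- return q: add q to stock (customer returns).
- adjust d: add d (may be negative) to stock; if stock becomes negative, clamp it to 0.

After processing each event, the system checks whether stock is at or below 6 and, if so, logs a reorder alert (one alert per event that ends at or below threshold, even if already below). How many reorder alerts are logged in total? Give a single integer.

Answer: 5

Derivation:
Processing events:
Start: stock = 23
  Event 1 (restock 24): 23 + 24 = 47
  Event 2 (sale 22): sell min(22,47)=22. stock: 47 - 22 = 25. total_sold = 22
  Event 3 (sale 8): sell min(8,25)=8. stock: 25 - 8 = 17. total_sold = 30
  Event 4 (sale 22): sell min(22,17)=17. stock: 17 - 17 = 0. total_sold = 47
  Event 5 (sale 7): sell min(7,0)=0. stock: 0 - 0 = 0. total_sold = 47
  Event 6 (restock 19): 0 + 19 = 19
  Event 7 (sale 3): sell min(3,19)=3. stock: 19 - 3 = 16. total_sold = 50
  Event 8 (sale 10): sell min(10,16)=10. stock: 16 - 10 = 6. total_sold = 60
  Event 9 (sale 16): sell min(16,6)=6. stock: 6 - 6 = 0. total_sold = 66
  Event 10 (sale 5): sell min(5,0)=0. stock: 0 - 0 = 0. total_sold = 66
Final: stock = 0, total_sold = 66

Checking against threshold 6:
  After event 1: stock=47 > 6
  After event 2: stock=25 > 6
  After event 3: stock=17 > 6
  After event 4: stock=0 <= 6 -> ALERT
  After event 5: stock=0 <= 6 -> ALERT
  After event 6: stock=19 > 6
  After event 7: stock=16 > 6
  After event 8: stock=6 <= 6 -> ALERT
  After event 9: stock=0 <= 6 -> ALERT
  After event 10: stock=0 <= 6 -> ALERT
Alert events: [4, 5, 8, 9, 10]. Count = 5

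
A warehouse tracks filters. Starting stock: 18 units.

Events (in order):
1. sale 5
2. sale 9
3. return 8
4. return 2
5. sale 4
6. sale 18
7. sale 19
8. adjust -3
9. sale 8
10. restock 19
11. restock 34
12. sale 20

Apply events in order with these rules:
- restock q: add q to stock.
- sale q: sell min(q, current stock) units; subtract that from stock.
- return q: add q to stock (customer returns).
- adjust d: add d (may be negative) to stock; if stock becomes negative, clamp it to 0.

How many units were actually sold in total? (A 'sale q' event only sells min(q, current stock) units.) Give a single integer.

Answer: 48

Derivation:
Processing events:
Start: stock = 18
  Event 1 (sale 5): sell min(5,18)=5. stock: 18 - 5 = 13. total_sold = 5
  Event 2 (sale 9): sell min(9,13)=9. stock: 13 - 9 = 4. total_sold = 14
  Event 3 (return 8): 4 + 8 = 12
  Event 4 (return 2): 12 + 2 = 14
  Event 5 (sale 4): sell min(4,14)=4. stock: 14 - 4 = 10. total_sold = 18
  Event 6 (sale 18): sell min(18,10)=10. stock: 10 - 10 = 0. total_sold = 28
  Event 7 (sale 19): sell min(19,0)=0. stock: 0 - 0 = 0. total_sold = 28
  Event 8 (adjust -3): 0 + -3 = 0 (clamped to 0)
  Event 9 (sale 8): sell min(8,0)=0. stock: 0 - 0 = 0. total_sold = 28
  Event 10 (restock 19): 0 + 19 = 19
  Event 11 (restock 34): 19 + 34 = 53
  Event 12 (sale 20): sell min(20,53)=20. stock: 53 - 20 = 33. total_sold = 48
Final: stock = 33, total_sold = 48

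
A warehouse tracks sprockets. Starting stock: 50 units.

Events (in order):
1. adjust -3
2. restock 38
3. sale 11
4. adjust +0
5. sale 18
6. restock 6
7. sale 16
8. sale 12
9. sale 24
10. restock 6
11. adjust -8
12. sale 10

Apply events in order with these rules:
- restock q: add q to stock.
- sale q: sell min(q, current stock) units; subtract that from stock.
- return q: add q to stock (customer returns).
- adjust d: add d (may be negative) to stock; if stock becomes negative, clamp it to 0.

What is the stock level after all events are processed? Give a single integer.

Answer: 0

Derivation:
Processing events:
Start: stock = 50
  Event 1 (adjust -3): 50 + -3 = 47
  Event 2 (restock 38): 47 + 38 = 85
  Event 3 (sale 11): sell min(11,85)=11. stock: 85 - 11 = 74. total_sold = 11
  Event 4 (adjust +0): 74 + 0 = 74
  Event 5 (sale 18): sell min(18,74)=18. stock: 74 - 18 = 56. total_sold = 29
  Event 6 (restock 6): 56 + 6 = 62
  Event 7 (sale 16): sell min(16,62)=16. stock: 62 - 16 = 46. total_sold = 45
  Event 8 (sale 12): sell min(12,46)=12. stock: 46 - 12 = 34. total_sold = 57
  Event 9 (sale 24): sell min(24,34)=24. stock: 34 - 24 = 10. total_sold = 81
  Event 10 (restock 6): 10 + 6 = 16
  Event 11 (adjust -8): 16 + -8 = 8
  Event 12 (sale 10): sell min(10,8)=8. stock: 8 - 8 = 0. total_sold = 89
Final: stock = 0, total_sold = 89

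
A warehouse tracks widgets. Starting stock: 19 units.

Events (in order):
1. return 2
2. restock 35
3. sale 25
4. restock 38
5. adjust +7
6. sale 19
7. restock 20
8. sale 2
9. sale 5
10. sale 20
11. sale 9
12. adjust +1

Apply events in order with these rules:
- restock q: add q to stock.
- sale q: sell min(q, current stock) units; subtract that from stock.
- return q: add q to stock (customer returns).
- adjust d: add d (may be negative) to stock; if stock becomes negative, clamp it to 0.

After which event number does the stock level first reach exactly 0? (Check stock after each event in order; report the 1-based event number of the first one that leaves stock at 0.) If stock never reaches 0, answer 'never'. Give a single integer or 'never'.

Answer: never

Derivation:
Processing events:
Start: stock = 19
  Event 1 (return 2): 19 + 2 = 21
  Event 2 (restock 35): 21 + 35 = 56
  Event 3 (sale 25): sell min(25,56)=25. stock: 56 - 25 = 31. total_sold = 25
  Event 4 (restock 38): 31 + 38 = 69
  Event 5 (adjust +7): 69 + 7 = 76
  Event 6 (sale 19): sell min(19,76)=19. stock: 76 - 19 = 57. total_sold = 44
  Event 7 (restock 20): 57 + 20 = 77
  Event 8 (sale 2): sell min(2,77)=2. stock: 77 - 2 = 75. total_sold = 46
  Event 9 (sale 5): sell min(5,75)=5. stock: 75 - 5 = 70. total_sold = 51
  Event 10 (sale 20): sell min(20,70)=20. stock: 70 - 20 = 50. total_sold = 71
  Event 11 (sale 9): sell min(9,50)=9. stock: 50 - 9 = 41. total_sold = 80
  Event 12 (adjust +1): 41 + 1 = 42
Final: stock = 42, total_sold = 80

Stock never reaches 0.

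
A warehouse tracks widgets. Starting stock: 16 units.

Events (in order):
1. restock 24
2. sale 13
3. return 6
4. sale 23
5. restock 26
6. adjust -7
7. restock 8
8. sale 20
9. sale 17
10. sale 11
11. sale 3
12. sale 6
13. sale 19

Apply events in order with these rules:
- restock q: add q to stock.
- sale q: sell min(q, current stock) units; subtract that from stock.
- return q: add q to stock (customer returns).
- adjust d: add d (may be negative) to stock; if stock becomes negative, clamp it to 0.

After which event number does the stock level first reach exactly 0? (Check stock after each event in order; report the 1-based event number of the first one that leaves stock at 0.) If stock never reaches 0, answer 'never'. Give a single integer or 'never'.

Processing events:
Start: stock = 16
  Event 1 (restock 24): 16 + 24 = 40
  Event 2 (sale 13): sell min(13,40)=13. stock: 40 - 13 = 27. total_sold = 13
  Event 3 (return 6): 27 + 6 = 33
  Event 4 (sale 23): sell min(23,33)=23. stock: 33 - 23 = 10. total_sold = 36
  Event 5 (restock 26): 10 + 26 = 36
  Event 6 (adjust -7): 36 + -7 = 29
  Event 7 (restock 8): 29 + 8 = 37
  Event 8 (sale 20): sell min(20,37)=20. stock: 37 - 20 = 17. total_sold = 56
  Event 9 (sale 17): sell min(17,17)=17. stock: 17 - 17 = 0. total_sold = 73
  Event 10 (sale 11): sell min(11,0)=0. stock: 0 - 0 = 0. total_sold = 73
  Event 11 (sale 3): sell min(3,0)=0. stock: 0 - 0 = 0. total_sold = 73
  Event 12 (sale 6): sell min(6,0)=0. stock: 0 - 0 = 0. total_sold = 73
  Event 13 (sale 19): sell min(19,0)=0. stock: 0 - 0 = 0. total_sold = 73
Final: stock = 0, total_sold = 73

First zero at event 9.

Answer: 9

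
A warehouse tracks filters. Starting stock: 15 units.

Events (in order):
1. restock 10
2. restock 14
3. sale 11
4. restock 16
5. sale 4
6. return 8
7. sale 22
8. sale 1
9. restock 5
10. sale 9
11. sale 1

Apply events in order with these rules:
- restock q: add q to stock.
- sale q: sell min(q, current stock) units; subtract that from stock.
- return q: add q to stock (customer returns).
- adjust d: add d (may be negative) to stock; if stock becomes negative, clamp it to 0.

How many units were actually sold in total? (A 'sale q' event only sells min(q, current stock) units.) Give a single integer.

Answer: 48

Derivation:
Processing events:
Start: stock = 15
  Event 1 (restock 10): 15 + 10 = 25
  Event 2 (restock 14): 25 + 14 = 39
  Event 3 (sale 11): sell min(11,39)=11. stock: 39 - 11 = 28. total_sold = 11
  Event 4 (restock 16): 28 + 16 = 44
  Event 5 (sale 4): sell min(4,44)=4. stock: 44 - 4 = 40. total_sold = 15
  Event 6 (return 8): 40 + 8 = 48
  Event 7 (sale 22): sell min(22,48)=22. stock: 48 - 22 = 26. total_sold = 37
  Event 8 (sale 1): sell min(1,26)=1. stock: 26 - 1 = 25. total_sold = 38
  Event 9 (restock 5): 25 + 5 = 30
  Event 10 (sale 9): sell min(9,30)=9. stock: 30 - 9 = 21. total_sold = 47
  Event 11 (sale 1): sell min(1,21)=1. stock: 21 - 1 = 20. total_sold = 48
Final: stock = 20, total_sold = 48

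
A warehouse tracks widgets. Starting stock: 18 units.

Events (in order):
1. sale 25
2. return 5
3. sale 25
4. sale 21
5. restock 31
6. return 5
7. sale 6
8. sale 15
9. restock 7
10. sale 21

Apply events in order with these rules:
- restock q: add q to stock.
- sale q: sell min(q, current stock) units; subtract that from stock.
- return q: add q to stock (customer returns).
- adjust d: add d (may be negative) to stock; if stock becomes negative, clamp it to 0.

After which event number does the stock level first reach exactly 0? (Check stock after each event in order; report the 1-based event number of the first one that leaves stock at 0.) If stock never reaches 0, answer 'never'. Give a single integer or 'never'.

Answer: 1

Derivation:
Processing events:
Start: stock = 18
  Event 1 (sale 25): sell min(25,18)=18. stock: 18 - 18 = 0. total_sold = 18
  Event 2 (return 5): 0 + 5 = 5
  Event 3 (sale 25): sell min(25,5)=5. stock: 5 - 5 = 0. total_sold = 23
  Event 4 (sale 21): sell min(21,0)=0. stock: 0 - 0 = 0. total_sold = 23
  Event 5 (restock 31): 0 + 31 = 31
  Event 6 (return 5): 31 + 5 = 36
  Event 7 (sale 6): sell min(6,36)=6. stock: 36 - 6 = 30. total_sold = 29
  Event 8 (sale 15): sell min(15,30)=15. stock: 30 - 15 = 15. total_sold = 44
  Event 9 (restock 7): 15 + 7 = 22
  Event 10 (sale 21): sell min(21,22)=21. stock: 22 - 21 = 1. total_sold = 65
Final: stock = 1, total_sold = 65

First zero at event 1.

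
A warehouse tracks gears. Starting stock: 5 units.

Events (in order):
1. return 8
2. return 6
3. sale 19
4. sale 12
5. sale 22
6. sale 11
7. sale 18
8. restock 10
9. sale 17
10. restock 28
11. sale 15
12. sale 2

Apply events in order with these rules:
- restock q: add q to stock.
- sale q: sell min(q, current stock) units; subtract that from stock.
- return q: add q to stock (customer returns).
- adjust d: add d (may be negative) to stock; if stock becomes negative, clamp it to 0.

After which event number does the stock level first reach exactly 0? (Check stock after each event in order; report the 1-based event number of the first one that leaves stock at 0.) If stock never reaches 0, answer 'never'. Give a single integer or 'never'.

Processing events:
Start: stock = 5
  Event 1 (return 8): 5 + 8 = 13
  Event 2 (return 6): 13 + 6 = 19
  Event 3 (sale 19): sell min(19,19)=19. stock: 19 - 19 = 0. total_sold = 19
  Event 4 (sale 12): sell min(12,0)=0. stock: 0 - 0 = 0. total_sold = 19
  Event 5 (sale 22): sell min(22,0)=0. stock: 0 - 0 = 0. total_sold = 19
  Event 6 (sale 11): sell min(11,0)=0. stock: 0 - 0 = 0. total_sold = 19
  Event 7 (sale 18): sell min(18,0)=0. stock: 0 - 0 = 0. total_sold = 19
  Event 8 (restock 10): 0 + 10 = 10
  Event 9 (sale 17): sell min(17,10)=10. stock: 10 - 10 = 0. total_sold = 29
  Event 10 (restock 28): 0 + 28 = 28
  Event 11 (sale 15): sell min(15,28)=15. stock: 28 - 15 = 13. total_sold = 44
  Event 12 (sale 2): sell min(2,13)=2. stock: 13 - 2 = 11. total_sold = 46
Final: stock = 11, total_sold = 46

First zero at event 3.

Answer: 3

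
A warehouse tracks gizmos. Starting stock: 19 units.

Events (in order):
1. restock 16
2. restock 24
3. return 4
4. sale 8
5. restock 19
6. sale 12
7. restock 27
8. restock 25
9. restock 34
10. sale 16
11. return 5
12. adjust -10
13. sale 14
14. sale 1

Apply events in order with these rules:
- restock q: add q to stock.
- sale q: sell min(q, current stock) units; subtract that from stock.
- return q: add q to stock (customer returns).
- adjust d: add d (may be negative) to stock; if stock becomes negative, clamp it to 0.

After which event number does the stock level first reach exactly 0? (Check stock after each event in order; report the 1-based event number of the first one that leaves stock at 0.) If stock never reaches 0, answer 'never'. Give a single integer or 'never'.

Answer: never

Derivation:
Processing events:
Start: stock = 19
  Event 1 (restock 16): 19 + 16 = 35
  Event 2 (restock 24): 35 + 24 = 59
  Event 3 (return 4): 59 + 4 = 63
  Event 4 (sale 8): sell min(8,63)=8. stock: 63 - 8 = 55. total_sold = 8
  Event 5 (restock 19): 55 + 19 = 74
  Event 6 (sale 12): sell min(12,74)=12. stock: 74 - 12 = 62. total_sold = 20
  Event 7 (restock 27): 62 + 27 = 89
  Event 8 (restock 25): 89 + 25 = 114
  Event 9 (restock 34): 114 + 34 = 148
  Event 10 (sale 16): sell min(16,148)=16. stock: 148 - 16 = 132. total_sold = 36
  Event 11 (return 5): 132 + 5 = 137
  Event 12 (adjust -10): 137 + -10 = 127
  Event 13 (sale 14): sell min(14,127)=14. stock: 127 - 14 = 113. total_sold = 50
  Event 14 (sale 1): sell min(1,113)=1. stock: 113 - 1 = 112. total_sold = 51
Final: stock = 112, total_sold = 51

Stock never reaches 0.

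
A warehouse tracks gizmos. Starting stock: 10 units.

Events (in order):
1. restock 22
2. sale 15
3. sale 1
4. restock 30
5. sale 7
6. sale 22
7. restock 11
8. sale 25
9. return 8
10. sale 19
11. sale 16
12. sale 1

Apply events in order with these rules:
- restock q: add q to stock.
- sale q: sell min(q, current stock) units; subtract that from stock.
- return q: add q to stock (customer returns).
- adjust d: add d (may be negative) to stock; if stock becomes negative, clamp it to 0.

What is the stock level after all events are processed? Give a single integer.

Processing events:
Start: stock = 10
  Event 1 (restock 22): 10 + 22 = 32
  Event 2 (sale 15): sell min(15,32)=15. stock: 32 - 15 = 17. total_sold = 15
  Event 3 (sale 1): sell min(1,17)=1. stock: 17 - 1 = 16. total_sold = 16
  Event 4 (restock 30): 16 + 30 = 46
  Event 5 (sale 7): sell min(7,46)=7. stock: 46 - 7 = 39. total_sold = 23
  Event 6 (sale 22): sell min(22,39)=22. stock: 39 - 22 = 17. total_sold = 45
  Event 7 (restock 11): 17 + 11 = 28
  Event 8 (sale 25): sell min(25,28)=25. stock: 28 - 25 = 3. total_sold = 70
  Event 9 (return 8): 3 + 8 = 11
  Event 10 (sale 19): sell min(19,11)=11. stock: 11 - 11 = 0. total_sold = 81
  Event 11 (sale 16): sell min(16,0)=0. stock: 0 - 0 = 0. total_sold = 81
  Event 12 (sale 1): sell min(1,0)=0. stock: 0 - 0 = 0. total_sold = 81
Final: stock = 0, total_sold = 81

Answer: 0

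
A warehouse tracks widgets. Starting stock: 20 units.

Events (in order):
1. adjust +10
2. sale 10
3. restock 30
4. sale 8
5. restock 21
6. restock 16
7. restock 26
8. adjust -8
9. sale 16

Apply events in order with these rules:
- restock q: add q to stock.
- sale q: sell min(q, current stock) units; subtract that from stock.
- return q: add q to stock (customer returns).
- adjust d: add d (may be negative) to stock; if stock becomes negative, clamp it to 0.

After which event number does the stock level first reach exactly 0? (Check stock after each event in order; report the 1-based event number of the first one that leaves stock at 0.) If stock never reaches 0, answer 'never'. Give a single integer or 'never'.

Processing events:
Start: stock = 20
  Event 1 (adjust +10): 20 + 10 = 30
  Event 2 (sale 10): sell min(10,30)=10. stock: 30 - 10 = 20. total_sold = 10
  Event 3 (restock 30): 20 + 30 = 50
  Event 4 (sale 8): sell min(8,50)=8. stock: 50 - 8 = 42. total_sold = 18
  Event 5 (restock 21): 42 + 21 = 63
  Event 6 (restock 16): 63 + 16 = 79
  Event 7 (restock 26): 79 + 26 = 105
  Event 8 (adjust -8): 105 + -8 = 97
  Event 9 (sale 16): sell min(16,97)=16. stock: 97 - 16 = 81. total_sold = 34
Final: stock = 81, total_sold = 34

Stock never reaches 0.

Answer: never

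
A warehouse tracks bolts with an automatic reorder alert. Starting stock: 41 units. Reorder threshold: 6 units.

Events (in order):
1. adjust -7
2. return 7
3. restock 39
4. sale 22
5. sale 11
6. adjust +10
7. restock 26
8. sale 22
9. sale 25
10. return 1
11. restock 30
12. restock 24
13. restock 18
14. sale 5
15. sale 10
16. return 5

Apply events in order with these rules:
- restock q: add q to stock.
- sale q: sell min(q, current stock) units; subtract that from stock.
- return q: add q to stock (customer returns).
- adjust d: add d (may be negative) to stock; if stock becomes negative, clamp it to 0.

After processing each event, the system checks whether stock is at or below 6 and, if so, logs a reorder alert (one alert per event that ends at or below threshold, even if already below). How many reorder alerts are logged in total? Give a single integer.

Processing events:
Start: stock = 41
  Event 1 (adjust -7): 41 + -7 = 34
  Event 2 (return 7): 34 + 7 = 41
  Event 3 (restock 39): 41 + 39 = 80
  Event 4 (sale 22): sell min(22,80)=22. stock: 80 - 22 = 58. total_sold = 22
  Event 5 (sale 11): sell min(11,58)=11. stock: 58 - 11 = 47. total_sold = 33
  Event 6 (adjust +10): 47 + 10 = 57
  Event 7 (restock 26): 57 + 26 = 83
  Event 8 (sale 22): sell min(22,83)=22. stock: 83 - 22 = 61. total_sold = 55
  Event 9 (sale 25): sell min(25,61)=25. stock: 61 - 25 = 36. total_sold = 80
  Event 10 (return 1): 36 + 1 = 37
  Event 11 (restock 30): 37 + 30 = 67
  Event 12 (restock 24): 67 + 24 = 91
  Event 13 (restock 18): 91 + 18 = 109
  Event 14 (sale 5): sell min(5,109)=5. stock: 109 - 5 = 104. total_sold = 85
  Event 15 (sale 10): sell min(10,104)=10. stock: 104 - 10 = 94. total_sold = 95
  Event 16 (return 5): 94 + 5 = 99
Final: stock = 99, total_sold = 95

Checking against threshold 6:
  After event 1: stock=34 > 6
  After event 2: stock=41 > 6
  After event 3: stock=80 > 6
  After event 4: stock=58 > 6
  After event 5: stock=47 > 6
  After event 6: stock=57 > 6
  After event 7: stock=83 > 6
  After event 8: stock=61 > 6
  After event 9: stock=36 > 6
  After event 10: stock=37 > 6
  After event 11: stock=67 > 6
  After event 12: stock=91 > 6
  After event 13: stock=109 > 6
  After event 14: stock=104 > 6
  After event 15: stock=94 > 6
  After event 16: stock=99 > 6
Alert events: []. Count = 0

Answer: 0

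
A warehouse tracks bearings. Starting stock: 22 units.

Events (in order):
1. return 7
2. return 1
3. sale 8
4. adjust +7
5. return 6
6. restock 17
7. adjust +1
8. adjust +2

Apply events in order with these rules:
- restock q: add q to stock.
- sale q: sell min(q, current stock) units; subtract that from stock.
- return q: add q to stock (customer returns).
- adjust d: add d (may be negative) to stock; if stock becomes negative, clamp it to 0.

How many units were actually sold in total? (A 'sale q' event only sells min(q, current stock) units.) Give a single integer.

Answer: 8

Derivation:
Processing events:
Start: stock = 22
  Event 1 (return 7): 22 + 7 = 29
  Event 2 (return 1): 29 + 1 = 30
  Event 3 (sale 8): sell min(8,30)=8. stock: 30 - 8 = 22. total_sold = 8
  Event 4 (adjust +7): 22 + 7 = 29
  Event 5 (return 6): 29 + 6 = 35
  Event 6 (restock 17): 35 + 17 = 52
  Event 7 (adjust +1): 52 + 1 = 53
  Event 8 (adjust +2): 53 + 2 = 55
Final: stock = 55, total_sold = 8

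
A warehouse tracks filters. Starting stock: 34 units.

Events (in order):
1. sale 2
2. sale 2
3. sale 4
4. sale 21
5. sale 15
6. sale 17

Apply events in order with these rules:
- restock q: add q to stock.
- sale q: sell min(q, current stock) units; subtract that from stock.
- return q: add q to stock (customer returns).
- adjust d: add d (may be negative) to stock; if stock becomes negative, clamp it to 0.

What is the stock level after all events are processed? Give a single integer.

Answer: 0

Derivation:
Processing events:
Start: stock = 34
  Event 1 (sale 2): sell min(2,34)=2. stock: 34 - 2 = 32. total_sold = 2
  Event 2 (sale 2): sell min(2,32)=2. stock: 32 - 2 = 30. total_sold = 4
  Event 3 (sale 4): sell min(4,30)=4. stock: 30 - 4 = 26. total_sold = 8
  Event 4 (sale 21): sell min(21,26)=21. stock: 26 - 21 = 5. total_sold = 29
  Event 5 (sale 15): sell min(15,5)=5. stock: 5 - 5 = 0. total_sold = 34
  Event 6 (sale 17): sell min(17,0)=0. stock: 0 - 0 = 0. total_sold = 34
Final: stock = 0, total_sold = 34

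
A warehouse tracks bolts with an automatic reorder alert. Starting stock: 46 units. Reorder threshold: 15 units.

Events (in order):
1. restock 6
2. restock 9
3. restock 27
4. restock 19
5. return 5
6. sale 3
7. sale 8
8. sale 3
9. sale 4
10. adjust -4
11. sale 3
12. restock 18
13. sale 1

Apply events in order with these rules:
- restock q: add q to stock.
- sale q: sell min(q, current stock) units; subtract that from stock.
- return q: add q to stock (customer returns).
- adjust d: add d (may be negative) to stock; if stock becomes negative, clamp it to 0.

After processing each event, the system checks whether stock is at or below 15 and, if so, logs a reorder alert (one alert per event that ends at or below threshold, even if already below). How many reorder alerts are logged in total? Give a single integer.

Answer: 0

Derivation:
Processing events:
Start: stock = 46
  Event 1 (restock 6): 46 + 6 = 52
  Event 2 (restock 9): 52 + 9 = 61
  Event 3 (restock 27): 61 + 27 = 88
  Event 4 (restock 19): 88 + 19 = 107
  Event 5 (return 5): 107 + 5 = 112
  Event 6 (sale 3): sell min(3,112)=3. stock: 112 - 3 = 109. total_sold = 3
  Event 7 (sale 8): sell min(8,109)=8. stock: 109 - 8 = 101. total_sold = 11
  Event 8 (sale 3): sell min(3,101)=3. stock: 101 - 3 = 98. total_sold = 14
  Event 9 (sale 4): sell min(4,98)=4. stock: 98 - 4 = 94. total_sold = 18
  Event 10 (adjust -4): 94 + -4 = 90
  Event 11 (sale 3): sell min(3,90)=3. stock: 90 - 3 = 87. total_sold = 21
  Event 12 (restock 18): 87 + 18 = 105
  Event 13 (sale 1): sell min(1,105)=1. stock: 105 - 1 = 104. total_sold = 22
Final: stock = 104, total_sold = 22

Checking against threshold 15:
  After event 1: stock=52 > 15
  After event 2: stock=61 > 15
  After event 3: stock=88 > 15
  After event 4: stock=107 > 15
  After event 5: stock=112 > 15
  After event 6: stock=109 > 15
  After event 7: stock=101 > 15
  After event 8: stock=98 > 15
  After event 9: stock=94 > 15
  After event 10: stock=90 > 15
  After event 11: stock=87 > 15
  After event 12: stock=105 > 15
  After event 13: stock=104 > 15
Alert events: []. Count = 0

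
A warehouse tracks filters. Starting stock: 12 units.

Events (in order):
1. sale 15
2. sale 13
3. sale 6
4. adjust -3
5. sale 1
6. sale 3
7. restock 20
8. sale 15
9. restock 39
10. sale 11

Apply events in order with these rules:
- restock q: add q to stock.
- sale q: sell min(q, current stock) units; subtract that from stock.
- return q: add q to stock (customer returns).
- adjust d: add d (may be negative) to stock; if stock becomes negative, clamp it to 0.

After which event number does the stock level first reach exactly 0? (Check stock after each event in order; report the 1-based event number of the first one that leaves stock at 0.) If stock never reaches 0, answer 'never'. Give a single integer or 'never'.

Processing events:
Start: stock = 12
  Event 1 (sale 15): sell min(15,12)=12. stock: 12 - 12 = 0. total_sold = 12
  Event 2 (sale 13): sell min(13,0)=0. stock: 0 - 0 = 0. total_sold = 12
  Event 3 (sale 6): sell min(6,0)=0. stock: 0 - 0 = 0. total_sold = 12
  Event 4 (adjust -3): 0 + -3 = 0 (clamped to 0)
  Event 5 (sale 1): sell min(1,0)=0. stock: 0 - 0 = 0. total_sold = 12
  Event 6 (sale 3): sell min(3,0)=0. stock: 0 - 0 = 0. total_sold = 12
  Event 7 (restock 20): 0 + 20 = 20
  Event 8 (sale 15): sell min(15,20)=15. stock: 20 - 15 = 5. total_sold = 27
  Event 9 (restock 39): 5 + 39 = 44
  Event 10 (sale 11): sell min(11,44)=11. stock: 44 - 11 = 33. total_sold = 38
Final: stock = 33, total_sold = 38

First zero at event 1.

Answer: 1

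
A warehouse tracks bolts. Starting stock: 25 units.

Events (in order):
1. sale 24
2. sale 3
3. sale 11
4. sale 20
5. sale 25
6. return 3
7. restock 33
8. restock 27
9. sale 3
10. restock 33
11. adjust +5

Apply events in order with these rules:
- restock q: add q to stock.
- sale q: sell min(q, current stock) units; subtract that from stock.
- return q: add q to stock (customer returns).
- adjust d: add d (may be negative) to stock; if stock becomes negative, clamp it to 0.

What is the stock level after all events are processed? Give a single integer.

Answer: 98

Derivation:
Processing events:
Start: stock = 25
  Event 1 (sale 24): sell min(24,25)=24. stock: 25 - 24 = 1. total_sold = 24
  Event 2 (sale 3): sell min(3,1)=1. stock: 1 - 1 = 0. total_sold = 25
  Event 3 (sale 11): sell min(11,0)=0. stock: 0 - 0 = 0. total_sold = 25
  Event 4 (sale 20): sell min(20,0)=0. stock: 0 - 0 = 0. total_sold = 25
  Event 5 (sale 25): sell min(25,0)=0. stock: 0 - 0 = 0. total_sold = 25
  Event 6 (return 3): 0 + 3 = 3
  Event 7 (restock 33): 3 + 33 = 36
  Event 8 (restock 27): 36 + 27 = 63
  Event 9 (sale 3): sell min(3,63)=3. stock: 63 - 3 = 60. total_sold = 28
  Event 10 (restock 33): 60 + 33 = 93
  Event 11 (adjust +5): 93 + 5 = 98
Final: stock = 98, total_sold = 28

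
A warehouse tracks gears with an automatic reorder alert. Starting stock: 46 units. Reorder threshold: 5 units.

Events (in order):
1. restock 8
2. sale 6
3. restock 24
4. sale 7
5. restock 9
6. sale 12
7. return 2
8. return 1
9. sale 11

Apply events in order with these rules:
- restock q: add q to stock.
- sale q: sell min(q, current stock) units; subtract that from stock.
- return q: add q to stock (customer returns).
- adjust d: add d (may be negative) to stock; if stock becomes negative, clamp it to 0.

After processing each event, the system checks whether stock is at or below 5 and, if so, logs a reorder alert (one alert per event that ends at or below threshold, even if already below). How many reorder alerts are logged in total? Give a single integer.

Answer: 0

Derivation:
Processing events:
Start: stock = 46
  Event 1 (restock 8): 46 + 8 = 54
  Event 2 (sale 6): sell min(6,54)=6. stock: 54 - 6 = 48. total_sold = 6
  Event 3 (restock 24): 48 + 24 = 72
  Event 4 (sale 7): sell min(7,72)=7. stock: 72 - 7 = 65. total_sold = 13
  Event 5 (restock 9): 65 + 9 = 74
  Event 6 (sale 12): sell min(12,74)=12. stock: 74 - 12 = 62. total_sold = 25
  Event 7 (return 2): 62 + 2 = 64
  Event 8 (return 1): 64 + 1 = 65
  Event 9 (sale 11): sell min(11,65)=11. stock: 65 - 11 = 54. total_sold = 36
Final: stock = 54, total_sold = 36

Checking against threshold 5:
  After event 1: stock=54 > 5
  After event 2: stock=48 > 5
  After event 3: stock=72 > 5
  After event 4: stock=65 > 5
  After event 5: stock=74 > 5
  After event 6: stock=62 > 5
  After event 7: stock=64 > 5
  After event 8: stock=65 > 5
  After event 9: stock=54 > 5
Alert events: []. Count = 0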